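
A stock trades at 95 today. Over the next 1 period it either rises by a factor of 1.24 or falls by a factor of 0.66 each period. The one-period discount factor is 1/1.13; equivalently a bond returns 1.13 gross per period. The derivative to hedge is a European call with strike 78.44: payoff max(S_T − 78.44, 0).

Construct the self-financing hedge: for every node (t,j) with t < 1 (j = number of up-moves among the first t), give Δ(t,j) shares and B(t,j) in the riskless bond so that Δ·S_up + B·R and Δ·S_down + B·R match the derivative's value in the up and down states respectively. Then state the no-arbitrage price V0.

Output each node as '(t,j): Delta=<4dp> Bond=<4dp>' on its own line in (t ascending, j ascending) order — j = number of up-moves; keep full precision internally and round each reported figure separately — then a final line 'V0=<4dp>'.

(0,0): Delta=0.7143 Bond=-39.6363
V0=28.2258

The replicating-portfolio and risk-neutral prices coincide; use p* = (1.13−0.66)/(1.24−0.66) = 0.8103 for the latter.
Terminal payoffs: V(1,0)=0.0000, V(1,1)=39.3600
  t=0,j=0: stock 95.0000 → up 117.8000 (V=39.3600), down 62.7000 (V=0.0000). Price 28.2258; hedge Δ=0.7143, bond B=-39.6363.
Check: Δ(0,0)·S0 + B(0,0) = 28.2258 = V0.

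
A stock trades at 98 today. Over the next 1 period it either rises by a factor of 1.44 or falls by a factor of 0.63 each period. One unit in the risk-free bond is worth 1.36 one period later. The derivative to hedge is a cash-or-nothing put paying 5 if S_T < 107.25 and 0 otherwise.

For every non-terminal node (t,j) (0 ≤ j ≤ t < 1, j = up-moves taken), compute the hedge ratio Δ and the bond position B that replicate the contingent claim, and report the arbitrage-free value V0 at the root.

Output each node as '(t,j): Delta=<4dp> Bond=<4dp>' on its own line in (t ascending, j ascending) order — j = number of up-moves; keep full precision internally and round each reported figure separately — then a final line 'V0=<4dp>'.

(0,0): Delta=-0.0630 Bond=6.5359
V0=0.3631

Under the risk-neutral measure, an up-move has probability p* = (R−d)/(u−d) = 0.9012 and values discount at R = 1.36.
Terminal payoffs: V(1,0)=5.0000, V(1,1)=0.0000
  t=0,j=0: stock 98.0000 → up 141.1200 (V=0.0000), down 61.7400 (V=5.0000). Price 0.3631; hedge Δ=-0.0630, bond B=6.5359.
Each (Δ,B) replicates both successor values, so the strategy is self-financing and V0 is arbitrage-free.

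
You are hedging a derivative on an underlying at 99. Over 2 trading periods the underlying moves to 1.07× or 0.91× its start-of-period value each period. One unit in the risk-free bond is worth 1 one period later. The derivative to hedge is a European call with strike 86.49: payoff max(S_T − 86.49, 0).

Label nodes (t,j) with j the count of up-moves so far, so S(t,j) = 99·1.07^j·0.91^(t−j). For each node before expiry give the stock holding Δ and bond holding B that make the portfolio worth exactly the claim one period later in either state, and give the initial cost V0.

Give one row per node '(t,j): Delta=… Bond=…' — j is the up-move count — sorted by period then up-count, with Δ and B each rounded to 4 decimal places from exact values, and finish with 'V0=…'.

Under the risk-neutral measure, an up-move has probability p* = (R−d)/(u−d) = 0.5625 and values discount at R = 1.
Payoff layer (t=2): V(2,0)=0.0000, V(2,1)=9.9063, V(2,2)=26.8551
(1,0): S=90.0900. Δ = (V_up−V_dn)/(S_up−S_dn) = (9.9063−0.0000)/(96.3963−81.9819) = 0.6873. V = [p*·9.9063 + (1−p*)·0.0000]/1 = 5.5723. B = V − Δ·S = -56.3421.
(1,1): S=105.9300. Δ = (V_up−V_dn)/(S_up−S_dn) = (26.8551−9.9063)/(113.3451−96.3963) = 1.0000. V = [p*·26.8551 + (1−p*)·9.9063]/1 = 19.4400. B = V − Δ·S = -86.4900.
(0,0): S=99.0000. Δ = (V_up−V_dn)/(S_up−S_dn) = (19.4400−5.5723)/(105.9300−90.0900) = 0.8755. V = [p*·19.4400 + (1−p*)·5.5723]/1 = 13.3729. B = V − Δ·S = -73.3003.
Each (Δ,B) replicates both successor values, so the strategy is self-financing and V0 is arbitrage-free.

(0,0): Delta=0.8755 Bond=-73.3003
(1,0): Delta=0.6873 Bond=-56.3421
(1,1): Delta=1.0000 Bond=-86.4900
V0=13.3729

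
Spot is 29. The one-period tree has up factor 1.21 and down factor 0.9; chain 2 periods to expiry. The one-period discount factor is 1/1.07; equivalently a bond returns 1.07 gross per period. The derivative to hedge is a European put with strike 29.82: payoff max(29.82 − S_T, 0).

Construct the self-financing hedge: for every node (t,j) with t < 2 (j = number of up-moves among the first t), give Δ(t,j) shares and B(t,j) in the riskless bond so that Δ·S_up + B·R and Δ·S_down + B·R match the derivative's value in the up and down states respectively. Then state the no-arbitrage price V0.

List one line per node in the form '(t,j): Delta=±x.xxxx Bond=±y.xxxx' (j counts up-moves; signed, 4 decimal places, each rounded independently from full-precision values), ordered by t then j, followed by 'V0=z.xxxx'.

(0,0): Delta=-0.2972 Bond=9.7460
(1,0): Delta=-0.7824 Bond=23.0910
(1,1): Delta=0.0000 Bond=0.0000
V0=1.1276

Under the risk-neutral measure, an up-move has probability p* = (R−d)/(u−d) = 0.5484 and values discount at R = 1.07.
Payoff layer (t=2): V(2,0)=6.3300, V(2,1)=0.0000, V(2,2)=0.0000
Node (1,0) S=26.1000: V=(p*·0.0000+(1−p*)·6.3300)/1.07=2.6717; Δ=(0.0000−6.3300)/(31.5810−23.4900)=-0.7824; B=V−Δ·S=23.0910
Node (1,1) S=35.0900: V=(p*·0.0000+(1−p*)·0.0000)/1.07=0.0000; Δ=(0.0000−0.0000)/(42.4589−31.5810)=0.0000; B=V−Δ·S=0.0000
Node (0,0) S=29.0000: V=(p*·0.0000+(1−p*)·2.6717)/1.07=1.1276; Δ=(0.0000−2.6717)/(35.0900−26.1000)=-0.2972; B=V−Δ·S=9.7460
Check: Δ(0,0)·S0 + B(0,0) = 1.1276 = V0.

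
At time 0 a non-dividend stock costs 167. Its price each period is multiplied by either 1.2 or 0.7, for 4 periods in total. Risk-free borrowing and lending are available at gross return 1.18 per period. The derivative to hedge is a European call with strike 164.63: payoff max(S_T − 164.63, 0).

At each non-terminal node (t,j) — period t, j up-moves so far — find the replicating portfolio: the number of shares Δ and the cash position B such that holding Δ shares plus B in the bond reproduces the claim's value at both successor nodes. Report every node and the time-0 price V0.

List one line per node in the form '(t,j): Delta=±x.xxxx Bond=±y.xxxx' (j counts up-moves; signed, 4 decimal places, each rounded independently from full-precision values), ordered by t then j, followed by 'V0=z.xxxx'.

No-arbitrage ⇒ martingale measure with p* = (R−d)/(u−d) = 0.9600.
Terminal payoffs: V(4,0)=0.0000, V(4,1)=0.0000, V(4,2)=0.0000, V(4,3)=37.3732, V(4,4)=181.6612
  t=3,j=0: stock 57.2810 → up 68.7372 (V=0.0000), down 40.0967 (V=0.0000). Price 0.0000; hedge Δ=0.0000, bond B=0.0000.
  t=3,j=1: stock 98.1960 → up 117.8352 (V=0.0000), down 68.7372 (V=0.0000). Price 0.0000; hedge Δ=0.0000, bond B=0.0000.
  t=3,j=2: stock 168.3360 → up 202.0032 (V=37.3732), down 117.8352 (V=0.0000). Price 30.4053; hedge Δ=0.4440, bond B=-44.3411.
  t=3,j=3: stock 288.5760 → up 346.2912 (V=181.6612), down 202.0032 (V=37.3732). Price 149.0591; hedge Δ=1.0000, bond B=-139.5169.
  t=2,j=0: stock 81.8300 → up 98.1960 (V=0.0000), down 57.2810 (V=0.0000). Price 0.0000; hedge Δ=0.0000, bond B=0.0000.
  t=2,j=1: stock 140.2800 → up 168.3360 (V=30.4053), down 98.1960 (V=0.0000). Price 24.7365; hedge Δ=0.4335, bond B=-36.0741.
  t=2,j=2: stock 240.4800 → up 288.5760 (V=149.0591), down 168.3360 (V=30.4053). Price 122.2991; hedge Δ=0.9868, bond B=-115.0084.
  t=1,j=0: stock 116.9000 → up 140.2800 (V=24.7365), down 81.8300 (V=0.0000). Price 20.1246; hedge Δ=0.4232, bond B=-29.3484.
  t=1,j=1: stock 200.4000 → up 240.4800 (V=122.2991), down 140.2800 (V=24.7365). Price 100.3361; hedge Δ=0.9737, bond B=-94.7890.
  t=0,j=0: stock 167.0000 → up 200.4000 (V=100.3361), down 116.9000 (V=20.1246). Price 82.3115; hedge Δ=0.9606, bond B=-78.1113.
Each (Δ,B) replicates both successor values, so the strategy is self-financing and V0 is arbitrage-free.

(0,0): Delta=0.9606 Bond=-78.1113
(1,0): Delta=0.4232 Bond=-29.3484
(1,1): Delta=0.9737 Bond=-94.7890
(2,0): Delta=0.0000 Bond=0.0000
(2,1): Delta=0.4335 Bond=-36.0741
(2,2): Delta=0.9868 Bond=-115.0084
(3,0): Delta=0.0000 Bond=0.0000
(3,1): Delta=0.0000 Bond=0.0000
(3,2): Delta=0.4440 Bond=-44.3411
(3,3): Delta=1.0000 Bond=-139.5169
V0=82.3115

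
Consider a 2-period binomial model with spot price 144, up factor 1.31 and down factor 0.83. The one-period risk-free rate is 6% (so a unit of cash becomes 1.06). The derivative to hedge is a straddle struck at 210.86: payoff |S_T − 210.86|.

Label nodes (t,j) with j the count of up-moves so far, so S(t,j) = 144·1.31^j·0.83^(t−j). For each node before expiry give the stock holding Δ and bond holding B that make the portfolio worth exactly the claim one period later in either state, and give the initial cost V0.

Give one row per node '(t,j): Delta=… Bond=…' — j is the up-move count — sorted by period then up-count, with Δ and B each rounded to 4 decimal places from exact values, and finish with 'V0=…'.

(0,0): Delta=-0.5257 Bond=134.1897
(1,0): Delta=-1.0000 Bond=198.9245
(1,1): Delta=-0.1991 Bond=80.6286
V0=58.4830

Since d<R<u, set p* = (R−d)/(u−d) = 0.4792; price each node as the discounted p*-expectation of its children.
Payoff layer (t=2): V(2,0)=111.6584, V(2,1)=54.2888, V(2,2)=36.2584
Node (1,0) S=119.5200: V=(p*·54.2888+(1−p*)·111.6584)/1.06=79.4045; Δ=(54.2888−111.6584)/(156.5712−99.2016)=-1.0000; B=V−Δ·S=198.9245
Node (1,1) S=188.6400: V=(p*·36.2584+(1−p*)·54.2888)/1.06=43.0653; Δ=(36.2584−54.2888)/(247.1184−156.5712)=-0.1991; B=V−Δ·S=80.6286
Node (0,0) S=144.0000: V=(p*·43.0653+(1−p*)·79.4045)/1.06=58.4830; Δ=(43.0653−79.4045)/(188.6400−119.5200)=-0.5257; B=V−Δ·S=134.1897
Root portfolio cost Δ·144+B reproduces V0=58.4830.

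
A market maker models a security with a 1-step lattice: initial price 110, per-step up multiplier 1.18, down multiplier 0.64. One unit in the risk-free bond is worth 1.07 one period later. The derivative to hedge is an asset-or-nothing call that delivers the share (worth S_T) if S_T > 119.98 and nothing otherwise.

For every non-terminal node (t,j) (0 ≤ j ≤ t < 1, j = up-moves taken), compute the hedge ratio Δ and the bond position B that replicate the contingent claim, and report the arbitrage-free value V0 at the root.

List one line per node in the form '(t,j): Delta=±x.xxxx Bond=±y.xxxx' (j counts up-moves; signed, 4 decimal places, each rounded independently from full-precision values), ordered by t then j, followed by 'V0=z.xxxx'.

Under the risk-neutral measure, an up-move has probability p* = (R−d)/(u−d) = 0.7963 and values discount at R = 1.07.
At expiry t=1: V(1,0)=0.0000, V(1,1)=129.8000
(0,0): S=110.0000. Δ = (V_up−V_dn)/(S_up−S_dn) = (129.8000−0.0000)/(129.8000−70.4000) = 2.1852. V = [p*·129.8000 + (1−p*)·0.0000]/1.07 = 96.5974. B = V − Δ·S = -143.7729.
Root portfolio cost Δ·110+B reproduces V0=96.5974.

(0,0): Delta=2.1852 Bond=-143.7729
V0=96.5974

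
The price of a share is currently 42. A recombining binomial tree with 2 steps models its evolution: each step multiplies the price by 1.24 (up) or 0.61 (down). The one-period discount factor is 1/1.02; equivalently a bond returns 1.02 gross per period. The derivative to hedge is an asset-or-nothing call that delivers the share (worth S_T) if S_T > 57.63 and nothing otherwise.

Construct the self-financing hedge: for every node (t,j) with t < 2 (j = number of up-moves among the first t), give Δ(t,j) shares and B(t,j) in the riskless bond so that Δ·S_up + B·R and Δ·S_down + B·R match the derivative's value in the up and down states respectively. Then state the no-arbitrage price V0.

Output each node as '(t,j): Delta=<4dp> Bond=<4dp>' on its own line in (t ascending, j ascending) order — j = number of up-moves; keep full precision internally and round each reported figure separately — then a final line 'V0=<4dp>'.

(0,0): Delta=1.5572 Bond=-39.1133
(1,0): Delta=0.0000 Bond=0.0000
(1,1): Delta=1.9683 Bond=-61.3030
V0=26.2893

The replicating-portfolio and risk-neutral prices coincide; use p* = (1.02−0.61)/(1.24−0.61) = 0.6508 for the latter.
Terminal payoffs: V(2,0)=0.0000, V(2,1)=0.0000, V(2,2)=64.5792
(1,0): S=25.6200. Δ = (V_up−V_dn)/(S_up−S_dn) = (0.0000−0.0000)/(31.7688−15.6282) = 0.0000. V = [p*·0.0000 + (1−p*)·0.0000]/1.02 = 0.0000. B = V − Δ·S = 0.0000.
(1,1): S=52.0800. Δ = (V_up−V_dn)/(S_up−S_dn) = (64.5792−0.0000)/(64.5792−31.7688) = 1.9683. V = [p*·64.5792 + (1−p*)·0.0000]/1.02 = 41.2037. B = V − Δ·S = -61.3030.
(0,0): S=42.0000. Δ = (V_up−V_dn)/(S_up−S_dn) = (41.2037−0.0000)/(52.0800−25.6200) = 1.5572. V = [p*·41.2037 + (1−p*)·0.0000]/1.02 = 26.2893. B = V − Δ·S = -39.1133.
Check: Δ(0,0)·S0 + B(0,0) = 26.2893 = V0.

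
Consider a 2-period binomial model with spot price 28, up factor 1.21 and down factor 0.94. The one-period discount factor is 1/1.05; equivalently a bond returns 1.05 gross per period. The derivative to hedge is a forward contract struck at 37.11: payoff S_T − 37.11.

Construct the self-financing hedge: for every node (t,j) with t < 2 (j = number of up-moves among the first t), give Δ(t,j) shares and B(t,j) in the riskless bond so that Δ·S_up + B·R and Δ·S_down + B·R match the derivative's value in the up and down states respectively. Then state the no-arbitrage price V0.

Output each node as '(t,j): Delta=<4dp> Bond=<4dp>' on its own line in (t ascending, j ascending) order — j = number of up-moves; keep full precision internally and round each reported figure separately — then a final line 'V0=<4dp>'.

No-arbitrage ⇒ martingale measure with p* = (R−d)/(u−d) = 0.4074.
Payoff layer (t=2): V(2,0)=-12.3692, V(2,1)=-5.2628, V(2,2)=3.8848
(1,0): S=26.3200. Δ = (V_up−V_dn)/(S_up−S_dn) = (-5.2628−-12.3692)/(31.8472−24.7408) = 1.0000. V = [p*·-5.2628 + (1−p*)·-12.3692]/1.05 = -9.0229. B = V − Δ·S = -35.3429.
(1,1): S=33.8800. Δ = (V_up−V_dn)/(S_up−S_dn) = (3.8848−-5.2628)/(40.9948−31.8472) = 1.0000. V = [p*·3.8848 + (1−p*)·-5.2628]/1.05 = -1.4629. B = V − Δ·S = -35.3429.
(0,0): S=28.0000. Δ = (V_up−V_dn)/(S_up−S_dn) = (-1.4629−-9.0229)/(33.8800−26.3200) = 1.0000. V = [p*·-1.4629 + (1−p*)·-9.0229]/1.05 = -5.6599. B = V − Δ·S = -33.6599.
The time-0 hedge costs -5.6599, which is the no-arbitrage price.

(0,0): Delta=1.0000 Bond=-33.6599
(1,0): Delta=1.0000 Bond=-35.3429
(1,1): Delta=1.0000 Bond=-35.3429
V0=-5.6599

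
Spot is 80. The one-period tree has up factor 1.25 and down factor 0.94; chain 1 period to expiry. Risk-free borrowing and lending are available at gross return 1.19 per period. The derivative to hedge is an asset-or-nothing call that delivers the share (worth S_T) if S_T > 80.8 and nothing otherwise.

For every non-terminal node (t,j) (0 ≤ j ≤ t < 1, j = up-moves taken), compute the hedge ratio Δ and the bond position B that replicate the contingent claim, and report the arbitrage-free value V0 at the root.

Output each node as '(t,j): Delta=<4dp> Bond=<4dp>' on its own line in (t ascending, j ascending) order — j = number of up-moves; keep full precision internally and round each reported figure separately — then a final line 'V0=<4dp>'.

Since d<R<u, set p* = (R−d)/(u−d) = 0.8065; price each node as the discounted p*-expectation of its children.
Terminal values V(1,·): V(1,0)=0.0000, V(1,1)=100.0000
(0,0): S=80.0000. Δ = (V_up−V_dn)/(S_up−S_dn) = (100.0000−0.0000)/(100.0000−75.2000) = 4.0323. V = [p*·100.0000 + (1−p*)·0.0000]/1.19 = 67.7690. B = V − Δ·S = -254.8116.
Root portfolio cost Δ·80+B reproduces V0=67.7690.

(0,0): Delta=4.0323 Bond=-254.8116
V0=67.7690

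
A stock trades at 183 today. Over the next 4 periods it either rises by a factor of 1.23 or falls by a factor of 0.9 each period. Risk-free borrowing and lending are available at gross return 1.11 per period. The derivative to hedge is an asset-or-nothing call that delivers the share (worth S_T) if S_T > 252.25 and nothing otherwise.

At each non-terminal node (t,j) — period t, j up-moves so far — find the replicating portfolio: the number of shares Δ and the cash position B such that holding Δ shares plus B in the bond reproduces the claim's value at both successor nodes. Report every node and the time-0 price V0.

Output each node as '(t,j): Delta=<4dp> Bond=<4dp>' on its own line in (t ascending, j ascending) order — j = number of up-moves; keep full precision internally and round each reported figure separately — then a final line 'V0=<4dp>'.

(0,0): Delta=1.9900 Bond=-243.2455
(1,0): Delta=1.8534 Bond=-247.5023
(1,1): Delta=2.0471 Bond=-282.8598
(2,0): Delta=0.0000 Bond=0.0000
(2,1): Delta=2.6283 Bond=-431.7148
(2,2): Delta=1.8041 Bond=-246.6942
(3,0): Delta=0.0000 Bond=0.0000
(3,1): Delta=0.0000 Bond=0.0000
(3,2): Delta=3.7273 Bond=-753.0339
(3,3): Delta=1.0000 Bond=0.0000
V0=120.9246

Since d<R<u, set p* = (R−d)/(u−d) = 0.6364; price each node as the discounted p*-expectation of its children.
Terminal payoffs: V(4,0)=0.0000, V(4,1)=0.0000, V(4,2)=0.0000, V(4,3)=306.4848, V(4,4)=418.8626
(3,0): S=133.4070. Δ = (V_up−V_dn)/(S_up−S_dn) = (0.0000−0.0000)/(164.0906−120.0663) = 0.0000. V = [p*·0.0000 + (1−p*)·0.0000]/1.11 = 0.0000. B = V − Δ·S = 0.0000.
(3,1): S=182.3229. Δ = (V_up−V_dn)/(S_up−S_dn) = (0.0000−0.0000)/(224.2572−164.0906) = 0.0000. V = [p*·0.0000 + (1−p*)·0.0000]/1.11 = 0.0000. B = V − Δ·S = 0.0000.
(3,2): S=249.1746. Δ = (V_up−V_dn)/(S_up−S_dn) = (306.4848−0.0000)/(306.4848−224.2572) = 3.7273. V = [p*·306.4848 + (1−p*)·0.0000]/1.11 = 175.7079. B = V − Δ·S = -753.0339.
(3,3): S=340.5387. Δ = (V_up−V_dn)/(S_up−S_dn) = (418.8626−306.4848)/(418.8626−306.4848) = 1.0000. V = [p*·418.8626 + (1−p*)·306.4848]/1.11 = 340.5387. B = V − Δ·S = 0.0000.
(2,0): S=148.2300. Δ = (V_up−V_dn)/(S_up−S_dn) = (0.0000−0.0000)/(182.3229−133.4070) = 0.0000. V = [p*·0.0000 + (1−p*)·0.0000]/1.11 = 0.0000. B = V − Δ·S = 0.0000.
(2,1): S=202.5810. Δ = (V_up−V_dn)/(S_up−S_dn) = (175.7079−0.0000)/(249.1746−182.3229) = 2.6283. V = [p*·175.7079 + (1−p*)·0.0000]/1.11 = 100.7334. B = V − Δ·S = -431.7148.
(2,2): S=276.8607. Δ = (V_up−V_dn)/(S_up−S_dn) = (340.5387−175.7079)/(340.5387−249.1746) = 1.8041. V = [p*·340.5387 + (1−p*)·175.7079]/1.11 = 252.7930. B = V − Δ·S = -246.6942.
(1,0): S=164.7000. Δ = (V_up−V_dn)/(S_up−S_dn) = (100.7334−0.0000)/(202.5810−148.2300) = 1.8534. V = [p*·100.7334 + (1−p*)·0.0000]/1.11 = 57.7505. B = V − Δ·S = -247.5023.
(1,1): S=225.0900. Δ = (V_up−V_dn)/(S_up−S_dn) = (252.7930−100.7334)/(276.8607−202.5810) = 2.0471. V = [p*·252.7930 + (1−p*)·100.7334]/1.11 = 177.9267. B = V − Δ·S = -282.8598.
(0,0): S=183.0000. Δ = (V_up−V_dn)/(S_up−S_dn) = (177.9267−57.7505)/(225.0900−164.7000) = 1.9900. V = [p*·177.9267 + (1−p*)·57.7505]/1.11 = 120.9246. B = V − Δ·S = -243.2455.
Root portfolio cost Δ·183+B reproduces V0=120.9246.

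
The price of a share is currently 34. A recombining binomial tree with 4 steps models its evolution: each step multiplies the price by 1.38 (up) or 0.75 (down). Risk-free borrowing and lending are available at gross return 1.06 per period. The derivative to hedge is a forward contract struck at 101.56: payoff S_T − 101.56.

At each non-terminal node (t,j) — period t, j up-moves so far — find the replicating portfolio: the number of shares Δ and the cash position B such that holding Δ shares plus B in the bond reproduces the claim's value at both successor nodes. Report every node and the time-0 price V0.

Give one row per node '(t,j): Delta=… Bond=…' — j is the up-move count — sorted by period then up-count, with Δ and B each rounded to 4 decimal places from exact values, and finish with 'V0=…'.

(0,0): Delta=1.0000 Bond=-80.4450
(1,0): Delta=1.0000 Bond=-85.2717
(1,1): Delta=1.0000 Bond=-85.2717
(2,0): Delta=1.0000 Bond=-90.3880
(2,1): Delta=1.0000 Bond=-90.3880
(2,2): Delta=1.0000 Bond=-90.3880
(3,0): Delta=1.0000 Bond=-95.8113
(3,1): Delta=1.0000 Bond=-95.8113
(3,2): Delta=1.0000 Bond=-95.8113
(3,3): Delta=1.0000 Bond=-95.8113
V0=-46.4450

The replicating-portfolio and risk-neutral prices coincide; use p* = (1.06−0.75)/(1.38−0.75) = 0.4921 for the latter.
At expiry t=4: V(4,0)=-90.8022, V(4,1)=-81.7656, V(4,2)=-65.1384, V(4,3)=-34.5442, V(4,4)=21.7491
Node (3,0) S=14.3438: V=(p*·-81.7656+(1−p*)·-90.8022)/1.06=-81.4676; Δ=(-81.7656−-90.8022)/(19.7944−10.7578)=1.0000; B=V−Δ·S=-95.8113
Node (3,1) S=26.3925: V=(p*·-65.1384+(1−p*)·-81.7656)/1.06=-69.4188; Δ=(-65.1384−-81.7656)/(36.4216−19.7944)=1.0000; B=V−Δ·S=-95.8113
Node (3,2) S=48.5622: V=(p*·-34.5442+(1−p*)·-65.1384)/1.06=-47.2491; Δ=(-34.5442−-65.1384)/(67.0158−36.4216)=1.0000; B=V−Δ·S=-95.8113
Node (3,3) S=89.3544: V=(p*·21.7491+(1−p*)·-34.5442)/1.06=-6.4569; Δ=(21.7491−-34.5442)/(123.3091−67.0158)=1.0000; B=V−Δ·S=-95.8113
Node (2,0) S=19.1250: V=(p*·-69.4188+(1−p*)·-81.4676)/1.06=-71.2630; Δ=(-69.4188−-81.4676)/(26.3925−14.3438)=1.0000; B=V−Δ·S=-90.3880
Node (2,1) S=35.1900: V=(p*·-47.2491+(1−p*)·-69.4188)/1.06=-55.1980; Δ=(-47.2491−-69.4188)/(48.5622−26.3925)=1.0000; B=V−Δ·S=-90.3880
Node (2,2) S=64.7496: V=(p*·-6.4569+(1−p*)·-47.2491)/1.06=-25.6384; Δ=(-6.4569−-47.2491)/(89.3544−48.5622)=1.0000; B=V−Δ·S=-90.3880
Node (1,0) S=25.5000: V=(p*·-55.1980+(1−p*)·-71.2630)/1.06=-59.7717; Δ=(-55.1980−-71.2630)/(35.1900−19.1250)=1.0000; B=V−Δ·S=-85.2717
Node (1,1) S=46.9200: V=(p*·-25.6384+(1−p*)·-55.1980)/1.06=-38.3517; Δ=(-25.6384−-55.1980)/(64.7496−35.1900)=1.0000; B=V−Δ·S=-85.2717
Node (0,0) S=34.0000: V=(p*·-38.3517+(1−p*)·-59.7717)/1.06=-46.4450; Δ=(-38.3517−-59.7717)/(46.9200−25.5000)=1.0000; B=V−Δ·S=-80.4450
Each (Δ,B) replicates both successor values, so the strategy is self-financing and V0 is arbitrage-free.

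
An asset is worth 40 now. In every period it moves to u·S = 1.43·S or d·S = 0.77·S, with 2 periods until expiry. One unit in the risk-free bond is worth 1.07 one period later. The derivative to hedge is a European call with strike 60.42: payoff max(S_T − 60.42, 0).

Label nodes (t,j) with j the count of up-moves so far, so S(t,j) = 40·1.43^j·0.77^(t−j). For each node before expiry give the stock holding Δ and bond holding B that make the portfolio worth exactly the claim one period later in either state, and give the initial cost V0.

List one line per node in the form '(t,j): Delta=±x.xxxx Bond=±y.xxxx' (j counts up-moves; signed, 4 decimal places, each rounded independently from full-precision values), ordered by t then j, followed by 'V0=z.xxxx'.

(0,0): Delta=0.3440 Bond=-9.9011
(1,0): Delta=0.0000 Bond=0.0000
(1,1): Delta=0.5662 Bond=-23.3072
V0=3.8576

The replicating-portfolio and risk-neutral prices coincide; use p* = (1.07−0.77)/(1.43−0.77) = 0.4545 for the latter.
At expiry t=2: V(2,0)=0.0000, V(2,1)=0.0000, V(2,2)=21.3760
  t=1,j=0: stock 30.8000 → up 44.0440 (V=0.0000), down 23.7160 (V=0.0000). Price 0.0000; hedge Δ=0.0000, bond B=0.0000.
  t=1,j=1: stock 57.2000 → up 81.7960 (V=21.3760), down 44.0440 (V=0.0000). Price 9.0807; hedge Δ=0.5662, bond B=-23.3072.
  t=0,j=0: stock 40.0000 → up 57.2000 (V=9.0807), down 30.8000 (V=0.0000). Price 3.8576; hedge Δ=0.3440, bond B=-9.9011.
The time-0 hedge costs 3.8576, which is the no-arbitrage price.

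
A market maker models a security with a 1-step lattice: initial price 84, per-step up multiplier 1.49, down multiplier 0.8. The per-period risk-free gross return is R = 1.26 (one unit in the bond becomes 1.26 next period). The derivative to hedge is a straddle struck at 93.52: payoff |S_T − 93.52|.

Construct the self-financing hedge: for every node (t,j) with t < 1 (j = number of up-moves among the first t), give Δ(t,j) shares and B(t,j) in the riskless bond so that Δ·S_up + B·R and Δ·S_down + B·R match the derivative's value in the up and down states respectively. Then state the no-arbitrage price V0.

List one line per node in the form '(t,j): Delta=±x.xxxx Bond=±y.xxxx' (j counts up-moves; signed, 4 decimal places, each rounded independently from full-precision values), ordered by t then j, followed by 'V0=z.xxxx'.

Risk-neutral probability p* = (R−d)/(u−d) = (1.26−0.8)/(1.49−0.8) = 0.6667.
Terminal values V(1,·): V(1,0)=26.3200, V(1,1)=31.6400
(0,0): S=84.0000. Δ = (V_up−V_dn)/(S_up−S_dn) = (31.6400−26.3200)/(125.1600−67.2000) = 0.0918. V = [p*·31.6400 + (1−p*)·26.3200]/1.26 = 23.7037. B = V − Δ·S = 15.9936.
Self-financing check: at every node Δ·S+B equals the discounted successor values.

(0,0): Delta=0.0918 Bond=15.9936
V0=23.7037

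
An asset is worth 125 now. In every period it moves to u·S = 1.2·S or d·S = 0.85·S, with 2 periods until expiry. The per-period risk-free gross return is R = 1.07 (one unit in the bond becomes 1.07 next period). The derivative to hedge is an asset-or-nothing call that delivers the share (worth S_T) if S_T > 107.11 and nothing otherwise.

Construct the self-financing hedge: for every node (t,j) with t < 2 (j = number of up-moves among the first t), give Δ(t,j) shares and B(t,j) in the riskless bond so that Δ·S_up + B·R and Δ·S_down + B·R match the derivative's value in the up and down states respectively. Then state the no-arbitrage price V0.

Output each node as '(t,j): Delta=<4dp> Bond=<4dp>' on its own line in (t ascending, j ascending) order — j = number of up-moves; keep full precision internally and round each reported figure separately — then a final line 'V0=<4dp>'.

Risk-neutral probability p* = (R−d)/(u−d) = (1.07−0.85)/(1.2−0.85) = 0.6286.
Payoff layer (t=2): V(2,0)=0.0000, V(2,1)=127.5000, V(2,2)=180.0000
Node (1,0) S=106.2500: V=(p*·127.5000+(1−p*)·0.0000)/1.07=74.8999; Δ=(127.5000−0.0000)/(127.5000−90.3125)=3.4286; B=V−Δ·S=-289.3858
Node (1,1) S=150.0000: V=(p*·180.0000+(1−p*)·127.5000)/1.07=150.0000; Δ=(180.0000−127.5000)/(180.0000−127.5000)=1.0000; B=V−Δ·S=0.0000
Node (0,0) S=125.0000: V=(p*·150.0000+(1−p*)·74.8999)/1.07=114.1174; Δ=(150.0000−74.8999)/(150.0000−106.2500)=1.7166; B=V−Δ·S=-100.4544
Self-financing check: at every node Δ·S+B equals the discounted successor values.

(0,0): Delta=1.7166 Bond=-100.4544
(1,0): Delta=3.4286 Bond=-289.3858
(1,1): Delta=1.0000 Bond=0.0000
V0=114.1174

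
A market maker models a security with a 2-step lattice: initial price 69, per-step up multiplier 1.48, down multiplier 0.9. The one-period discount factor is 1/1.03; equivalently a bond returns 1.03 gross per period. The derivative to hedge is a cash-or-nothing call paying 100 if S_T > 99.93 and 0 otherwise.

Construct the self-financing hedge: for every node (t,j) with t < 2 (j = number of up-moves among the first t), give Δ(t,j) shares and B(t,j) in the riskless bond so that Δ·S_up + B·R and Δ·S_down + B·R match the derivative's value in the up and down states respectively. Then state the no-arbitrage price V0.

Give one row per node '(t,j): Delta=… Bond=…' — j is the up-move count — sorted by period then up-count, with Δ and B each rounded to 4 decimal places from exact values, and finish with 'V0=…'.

No-arbitrage ⇒ martingale measure with p* = (R−d)/(u−d) = 0.2241.
At expiry t=2: V(2,0)=0.0000, V(2,1)=0.0000, V(2,2)=100.0000
  t=1,j=0: stock 62.1000 → up 91.9080 (V=0.0000), down 55.8900 (V=0.0000). Price 0.0000; hedge Δ=0.0000, bond B=0.0000.
  t=1,j=1: stock 102.1200 → up 151.1376 (V=100.0000), down 91.9080 (V=0.0000). Price 21.7610; hedge Δ=1.6883, bond B=-150.6528.
  t=0,j=0: stock 69.0000 → up 102.1200 (V=21.7610), down 62.1000 (V=0.0000). Price 4.7354; hedge Δ=0.5438, bond B=-32.7835.
Each (Δ,B) replicates both successor values, so the strategy is self-financing and V0 is arbitrage-free.

(0,0): Delta=0.5438 Bond=-32.7835
(1,0): Delta=0.0000 Bond=0.0000
(1,1): Delta=1.6883 Bond=-150.6528
V0=4.7354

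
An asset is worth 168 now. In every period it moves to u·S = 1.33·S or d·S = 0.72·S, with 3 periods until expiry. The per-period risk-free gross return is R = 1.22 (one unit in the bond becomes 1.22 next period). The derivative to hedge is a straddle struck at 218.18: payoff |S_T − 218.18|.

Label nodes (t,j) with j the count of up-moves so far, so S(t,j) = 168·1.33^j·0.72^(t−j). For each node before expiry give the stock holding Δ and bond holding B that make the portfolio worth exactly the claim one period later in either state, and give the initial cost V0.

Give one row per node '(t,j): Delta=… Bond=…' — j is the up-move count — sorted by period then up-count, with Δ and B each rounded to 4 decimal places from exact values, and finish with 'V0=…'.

The replicating-portfolio and risk-neutral prices coincide; use p* = (1.22−0.72)/(1.33−0.72) = 0.8197 for the latter.
Terminal payoffs: V(3,0)=155.4743, V(3,1)=102.3487, V(3,2)=4.2139, V(3,3)=177.0630
Node (2,0) S=87.0912: V=(p*·102.3487+(1−p*)·155.4743)/1.22=91.7449; Δ=(102.3487−155.4743)/(115.8313−62.7057)=-1.0000; B=V−Δ·S=178.8361
Node (2,1) S=160.8768: V=(p*·4.2139+(1−p*)·102.3487)/1.22=17.9593; Δ=(4.2139−102.3487)/(213.9661−115.8313)=-1.0000; B=V−Δ·S=178.8361
Node (2,2) S=297.1752: V=(p*·177.0630+(1−p*)·4.2139)/1.22=119.5848; Δ=(177.0630−4.2139)/(395.2430−213.9661)=0.9535; B=V−Δ·S=-163.7744
Node (1,0) S=120.9600: V=(p*·17.9593+(1−p*)·91.7449)/1.22=25.6269; Δ=(17.9593−91.7449)/(160.8768−87.0912)=-1.0000; B=V−Δ·S=146.5869
Node (1,1) S=223.4400: V=(p*·119.5848+(1−p*)·17.9593)/1.22=82.9991; Δ=(119.5848−17.9593)/(297.1752−160.8768)=0.7456; B=V−Δ·S=-83.6002
Node (0,0) S=168.0000: V=(p*·82.9991+(1−p*)·25.6269)/1.22=59.5519; Δ=(82.9991−25.6269)/(223.4400−120.9600)=0.5598; B=V−Δ·S=-34.5008
Self-financing check: at every node Δ·S+B equals the discounted successor values.

(0,0): Delta=0.5598 Bond=-34.5008
(1,0): Delta=-1.0000 Bond=146.5869
(1,1): Delta=0.7456 Bond=-83.6002
(2,0): Delta=-1.0000 Bond=178.8361
(2,1): Delta=-1.0000 Bond=178.8361
(2,2): Delta=0.9535 Bond=-163.7744
V0=59.5519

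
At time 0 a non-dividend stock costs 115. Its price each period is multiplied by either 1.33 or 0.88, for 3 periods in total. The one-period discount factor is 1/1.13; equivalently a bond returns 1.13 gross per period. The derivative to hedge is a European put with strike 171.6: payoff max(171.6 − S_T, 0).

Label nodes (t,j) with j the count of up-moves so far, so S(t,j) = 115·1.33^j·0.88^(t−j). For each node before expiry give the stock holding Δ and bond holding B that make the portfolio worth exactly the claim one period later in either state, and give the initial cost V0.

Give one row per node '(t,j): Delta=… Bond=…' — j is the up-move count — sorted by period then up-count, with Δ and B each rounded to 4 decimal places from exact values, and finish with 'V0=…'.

The replicating-portfolio and risk-neutral prices coincide; use p* = (1.13−0.88)/(1.33−0.88) = 0.5556 for the latter.
Terminal values V(3,·): V(3,0)=93.2307, V(3,1)=53.1555, V(3,2)=0.0000, V(3,3)=0.0000
(2,0): S=89.0560. Δ = (V_up−V_dn)/(S_up−S_dn) = (53.1555−93.2307)/(118.4445−78.3693) = -1.0000. V = [p*·53.1555 + (1−p*)·93.2307]/1.13 = 62.8024. B = V − Δ·S = 151.8584.
(2,1): S=134.5960. Δ = (V_up−V_dn)/(S_up−S_dn) = (0.0000−53.1555)/(179.0127−118.4445) = -0.8776. V = [p*·0.0000 + (1−p*)·53.1555]/1.13 = 20.9068. B = V − Δ·S = 139.0302.
(2,2): S=203.4235. Δ = (V_up−V_dn)/(S_up−S_dn) = (0.0000−0.0000)/(270.5533−179.0127) = 0.0000. V = [p*·0.0000 + (1−p*)·0.0000]/1.13 = 0.0000. B = V − Δ·S = 0.0000.
(1,0): S=101.2000. Δ = (V_up−V_dn)/(S_up−S_dn) = (20.9068−62.8024)/(134.5960−89.0560) = -0.9200. V = [p*·20.9068 + (1−p*)·62.8024]/1.13 = 34.9797. B = V − Δ·S = 128.0811.
(1,1): S=152.9500. Δ = (V_up−V_dn)/(S_up−S_dn) = (0.0000−20.9068)/(203.4235−134.5960) = -0.3038. V = [p*·0.0000 + (1−p*)·20.9068]/1.13 = 8.2229. B = V − Δ·S = 54.6825.
(0,0): S=115.0000. Δ = (V_up−V_dn)/(S_up−S_dn) = (8.2229−34.9797)/(152.9500−101.2000) = -0.5170. V = [p*·8.2229 + (1−p*)·34.9797]/1.13 = 17.8007. B = V − Δ·S = 77.2602.
The time-0 hedge costs 17.8007, which is the no-arbitrage price.

(0,0): Delta=-0.5170 Bond=77.2602
(1,0): Delta=-0.9200 Bond=128.0811
(1,1): Delta=-0.3038 Bond=54.6825
(2,0): Delta=-1.0000 Bond=151.8584
(2,1): Delta=-0.8776 Bond=139.0302
(2,2): Delta=0.0000 Bond=0.0000
V0=17.8007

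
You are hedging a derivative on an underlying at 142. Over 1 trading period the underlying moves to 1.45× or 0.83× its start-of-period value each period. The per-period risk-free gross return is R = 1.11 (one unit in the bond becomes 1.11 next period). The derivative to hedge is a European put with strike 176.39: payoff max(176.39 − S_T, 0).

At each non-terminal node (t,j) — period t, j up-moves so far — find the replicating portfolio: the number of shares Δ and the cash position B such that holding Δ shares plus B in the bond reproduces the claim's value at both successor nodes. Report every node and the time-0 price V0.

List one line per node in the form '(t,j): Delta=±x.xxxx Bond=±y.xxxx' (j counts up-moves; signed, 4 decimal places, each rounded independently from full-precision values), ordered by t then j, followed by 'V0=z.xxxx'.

(0,0): Delta=-0.6648 Bond=123.3195
V0=28.9163

Since d<R<u, set p* = (R−d)/(u−d) = 0.4516; price each node as the discounted p*-expectation of its children.
Terminal payoffs: V(1,0)=58.5300, V(1,1)=0.0000
  t=0,j=0: stock 142.0000 → up 205.9000 (V=0.0000), down 117.8600 (V=58.5300). Price 28.9163; hedge Δ=-0.6648, bond B=123.3195.
Check: Δ(0,0)·S0 + B(0,0) = 28.9163 = V0.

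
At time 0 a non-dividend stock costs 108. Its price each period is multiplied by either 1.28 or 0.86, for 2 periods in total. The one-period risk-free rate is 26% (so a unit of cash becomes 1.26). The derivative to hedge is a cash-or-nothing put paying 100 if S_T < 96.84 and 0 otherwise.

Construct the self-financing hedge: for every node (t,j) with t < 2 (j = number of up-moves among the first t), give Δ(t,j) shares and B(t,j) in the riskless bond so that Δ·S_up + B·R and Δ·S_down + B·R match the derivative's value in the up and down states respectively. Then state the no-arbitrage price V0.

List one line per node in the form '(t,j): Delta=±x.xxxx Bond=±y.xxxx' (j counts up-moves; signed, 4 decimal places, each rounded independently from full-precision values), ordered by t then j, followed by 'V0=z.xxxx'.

(0,0): Delta=-0.0833 Bond=9.1411
(1,0): Delta=-2.5635 Bond=241.8745
(1,1): Delta=0.0000 Bond=0.0000
V0=0.1428

The replicating-portfolio and risk-neutral prices coincide; use p* = (1.26−0.86)/(1.28−0.86) = 0.9524 for the latter.
At expiry t=2: V(2,0)=100.0000, V(2,1)=0.0000, V(2,2)=0.0000
Node (1,0) S=92.8800: V=(p*·0.0000+(1−p*)·100.0000)/1.26=3.7793; Δ=(0.0000−100.0000)/(118.8864−79.8768)=-2.5635; B=V−Δ·S=241.8745
Node (1,1) S=138.2400: V=(p*·0.0000+(1−p*)·0.0000)/1.26=0.0000; Δ=(0.0000−0.0000)/(176.9472−118.8864)=0.0000; B=V−Δ·S=0.0000
Node (0,0) S=108.0000: V=(p*·0.0000+(1−p*)·3.7793)/1.26=0.1428; Δ=(0.0000−3.7793)/(138.2400−92.8800)=-0.0833; B=V−Δ·S=9.1411
Check: Δ(0,0)·S0 + B(0,0) = 0.1428 = V0.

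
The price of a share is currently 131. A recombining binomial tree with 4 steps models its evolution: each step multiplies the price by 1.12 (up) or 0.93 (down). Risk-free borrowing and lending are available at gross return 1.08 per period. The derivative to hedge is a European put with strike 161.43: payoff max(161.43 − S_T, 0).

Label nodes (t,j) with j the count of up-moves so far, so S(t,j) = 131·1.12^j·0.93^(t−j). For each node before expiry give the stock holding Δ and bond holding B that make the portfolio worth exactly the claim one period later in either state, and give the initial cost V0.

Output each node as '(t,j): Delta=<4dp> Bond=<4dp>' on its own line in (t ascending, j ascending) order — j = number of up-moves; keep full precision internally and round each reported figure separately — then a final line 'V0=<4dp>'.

The replicating-portfolio and risk-neutral prices coincide; use p* = (1.08−0.93)/(1.12−0.93) = 0.7895 for the latter.
Terminal values V(4,·): V(4,0)=63.4352, V(4,1)=43.4147, V(4,2)=19.3041, V(4,3)=0.0000, V(4,4)=0.0000
(3,0): S=105.3708. Δ = (V_up−V_dn)/(S_up−S_dn) = (43.4147−63.4352)/(118.0153−97.9948) = -1.0000. V = [p*·43.4147 + (1−p*)·63.4352]/1.08 = 44.1015. B = V − Δ·S = 149.4722.
(3,1): S=126.8981. Δ = (V_up−V_dn)/(S_up−S_dn) = (19.3041−43.4147)/(142.1259−118.0153) = -1.0000. V = [p*·19.3041 + (1−p*)·43.4147]/1.08 = 22.5741. B = V − Δ·S = 149.4722.
(3,2): S=152.8236. Δ = (V_up−V_dn)/(S_up−S_dn) = (0.0000−19.3041)/(171.1624−142.1259) = -0.6648. V = [p*·0.0000 + (1−p*)·19.3041]/1.08 = 3.7630. B = V − Δ·S = 105.3635.
(3,3): S=184.0456. Δ = (V_up−V_dn)/(S_up−S_dn) = (0.0000−0.0000)/(206.1310−171.1624) = 0.0000. V = [p*·0.0000 + (1−p*)·0.0000]/1.08 = 0.0000. B = V − Δ·S = 0.0000.
(2,0): S=113.3019. Δ = (V_up−V_dn)/(S_up−S_dn) = (22.5741−44.1015)/(126.8981−105.3708) = -1.0000. V = [p*·22.5741 + (1−p*)·44.1015]/1.08 = 25.0983. B = V − Δ·S = 138.4002.
(2,1): S=136.4496. Δ = (V_up−V_dn)/(S_up−S_dn) = (3.7630−22.5741)/(152.8236−126.8981) = -0.7256. V = [p*·3.7630 + (1−p*)·22.5741]/1.08 = 7.1511. B = V − Δ·S = 106.1570.
(2,2): S=164.3264. Δ = (V_up−V_dn)/(S_up−S_dn) = (0.0000−3.7630)/(184.0456−152.8236) = -0.1205. V = [p*·0.0000 + (1−p*)·3.7630]/1.08 = 0.7335. B = V − Δ·S = 20.5387.
(1,0): S=121.8300. Δ = (V_up−V_dn)/(S_up−S_dn) = (7.1511−25.0983)/(136.4496−113.3019) = -0.7753. V = [p*·7.1511 + (1−p*)·25.0983]/1.08 = 10.1199. B = V − Δ·S = 104.5787.
(1,1): S=146.7200. Δ = (V_up−V_dn)/(S_up−S_dn) = (0.7335−7.1511)/(164.3264−136.4496) = -0.2302. V = [p*·0.7335 + (1−p*)·7.1511]/1.08 = 1.9302. B = V − Δ·S = 35.7070.
(0,0): S=131.0000. Δ = (V_up−V_dn)/(S_up−S_dn) = (1.9302−10.1199)/(146.7200−121.8300) = -0.3290. V = [p*·1.9302 + (1−p*)·10.1199]/1.08 = 3.3836. B = V − Δ·S = 46.4873.
Root portfolio cost Δ·131+B reproduces V0=3.3836.

(0,0): Delta=-0.3290 Bond=46.4873
(1,0): Delta=-0.7753 Bond=104.5787
(1,1): Delta=-0.2302 Bond=35.7070
(2,0): Delta=-1.0000 Bond=138.4002
(2,1): Delta=-0.7256 Bond=106.1570
(2,2): Delta=-0.1205 Bond=20.5387
(3,0): Delta=-1.0000 Bond=149.4722
(3,1): Delta=-1.0000 Bond=149.4722
(3,2): Delta=-0.6648 Bond=105.3635
(3,3): Delta=0.0000 Bond=0.0000
V0=3.3836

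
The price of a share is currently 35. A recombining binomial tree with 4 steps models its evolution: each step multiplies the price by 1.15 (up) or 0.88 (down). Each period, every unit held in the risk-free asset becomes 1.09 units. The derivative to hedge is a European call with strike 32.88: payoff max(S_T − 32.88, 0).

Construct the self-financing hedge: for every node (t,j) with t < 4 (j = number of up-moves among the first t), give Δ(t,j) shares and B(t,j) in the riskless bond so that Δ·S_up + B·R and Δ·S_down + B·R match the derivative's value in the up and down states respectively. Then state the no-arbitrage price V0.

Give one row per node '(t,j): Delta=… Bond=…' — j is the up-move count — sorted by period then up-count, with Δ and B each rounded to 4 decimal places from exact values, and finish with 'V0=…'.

Since d<R<u, set p* = (R−d)/(u−d) = 0.7778; price each node as the discounted p*-expectation of its children.
Payoff layer (t=4): V(4,0)=0.0000, V(4,1)=0.0000, V(4,2)=2.9650, V(4,3)=13.9629, V(4,4)=28.3352
  t=3,j=0: stock 23.8515 → up 27.4292 (V=0.0000), down 20.9893 (V=0.0000). Price 0.0000; hedge Δ=0.0000, bond B=0.0000.
  t=3,j=1: stock 31.1696 → up 35.8450 (V=2.9650), down 27.4292 (V=0.0000). Price 2.1157; hedge Δ=0.3523, bond B=-8.8659.
  t=3,j=2: stock 40.7330 → up 46.8429 (V=13.9629), down 35.8450 (V=2.9650). Price 10.5679; hedge Δ=1.0000, bond B=-30.1651.
  t=3,j=3: stock 53.2306 → up 61.2152 (V=28.3352), down 46.8429 (V=13.9629). Price 23.0655; hedge Δ=1.0000, bond B=-30.1651.
  t=2,j=0: stock 27.1040 → up 31.1696 (V=2.1157), down 23.8515 (V=0.0000). Price 1.5097; hedge Δ=0.2891, bond B=-6.3263.
  t=2,j=1: stock 35.4200 → up 40.7330 (V=10.5679), down 31.1696 (V=2.1157). Price 7.9721; hedge Δ=0.8838, bond B=-23.3321.
  t=2,j=2: stock 46.2875 → up 53.2306 (V=23.0655), down 40.7330 (V=10.5679). Price 18.6131; hedge Δ=1.0000, bond B=-27.6744.
  t=1,j=0: stock 30.8000 → up 35.4200 (V=7.9721), down 27.1040 (V=1.5097). Price 5.9964; hedge Δ=0.7771, bond B=-17.9386.
  t=1,j=1: stock 40.2500 → up 46.2875 (V=18.6131), down 35.4200 (V=7.9721). Price 14.9068; hedge Δ=0.9792, bond B=-24.5041.
  t=0,j=0: stock 35.0000 → up 40.2500 (V=14.9068), down 30.8000 (V=5.9964). Price 11.8594; hedge Δ=0.9429, bond B=-21.1423.
The time-0 hedge costs 11.8594, which is the no-arbitrage price.

(0,0): Delta=0.9429 Bond=-21.1423
(1,0): Delta=0.7771 Bond=-17.9386
(1,1): Delta=0.9792 Bond=-24.5041
(2,0): Delta=0.2891 Bond=-6.3263
(2,1): Delta=0.8838 Bond=-23.3321
(2,2): Delta=1.0000 Bond=-27.6744
(3,0): Delta=0.0000 Bond=0.0000
(3,1): Delta=0.3523 Bond=-8.8659
(3,2): Delta=1.0000 Bond=-30.1651
(3,3): Delta=1.0000 Bond=-30.1651
V0=11.8594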